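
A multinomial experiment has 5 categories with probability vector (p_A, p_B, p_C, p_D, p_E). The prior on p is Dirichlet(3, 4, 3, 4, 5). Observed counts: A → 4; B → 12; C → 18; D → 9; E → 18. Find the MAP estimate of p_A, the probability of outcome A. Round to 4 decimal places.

The posterior is Dirichlet(αᵢ + nᵢ) = Dirichlet(7, 16, 21, 13, 23).
For a Dirichlet(a₁,…,a_K) with all aᵢ > 1, the mode has j-th component (aⱼ − 1)/(Σaᵢ − K).
Here Σaᵢ = 80 and K = 5, so p_A = (7 − 1)/(80 − 5) = 6/75 ≈ 0.0800.

MAP estimate of p_A = 0.0800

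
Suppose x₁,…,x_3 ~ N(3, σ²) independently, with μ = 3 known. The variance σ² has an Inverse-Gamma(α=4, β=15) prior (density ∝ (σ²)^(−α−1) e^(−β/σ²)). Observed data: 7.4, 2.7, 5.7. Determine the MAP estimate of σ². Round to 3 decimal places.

σ̂²_MAP = 4.365

Sum of squared deviations about the known mean: SS = (7.4−3)² + (2.7−3)² + (5.7−3)² = 26.74.
The Normal likelihood contributes (σ²)^(−n/2) exp(−SS/(2σ²)), so the posterior is Inverse-Gamma(α + n/2, β + SS/2) = Inverse-Gamma(5.5, 28.37).
The mode of Inverse-Gamma(a, b) is b/(a+1) = 28.37/6.5 ≈ 4.365.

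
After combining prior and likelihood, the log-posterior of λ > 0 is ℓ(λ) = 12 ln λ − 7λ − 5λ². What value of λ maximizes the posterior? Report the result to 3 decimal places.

ℓ'(λ) = 12/λ − 7 − 10λ. Setting this to zero and multiplying by λ: 10λ² + 7λ − 12 = 0.
λ = (−7 + √(7² + 4·10·12)) / (2·10) = (−7 + √529) / 20 = (−7 + 23)/20 = 4/5.
ℓ''(λ) = −12/λ² − 10 < 0, confirming a maximum.

λ̂_MAP = 0.800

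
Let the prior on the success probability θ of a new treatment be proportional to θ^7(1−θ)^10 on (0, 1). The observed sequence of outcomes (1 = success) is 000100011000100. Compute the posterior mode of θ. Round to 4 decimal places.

θ̂_MAP = 0.3438

The prior density ∝ θ^7(1−θ)^10 is the kernel of Beta(8, 11).
Data: 4 successes in 15 trials (from the sequence). The binomial likelihood contributes θ^4(1−θ)^11, so the posterior is Beta(8+4, 11+11) = Beta(12, 22).
For Beta(a, b) with a, b > 1 the mode is (a−1)/(a+b−2) = 11/32 ≈ 0.3438.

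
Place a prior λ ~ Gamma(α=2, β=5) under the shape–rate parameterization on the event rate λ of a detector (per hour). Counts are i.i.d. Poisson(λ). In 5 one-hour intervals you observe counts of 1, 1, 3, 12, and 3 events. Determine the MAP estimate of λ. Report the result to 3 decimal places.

Σxᵢ = 1+1+3+12+3 = 20, with n = 5.
Posterior ∝ λe^(−5λ) · λ^20e^(−5λ) = λ^21e^(−10λ), i.e. Gamma(shape=22, rate=10).
The mode of a Gamma(a, b) with a ≥ 1 (shape–rate) is (a−1)/b = 21/10 ≈ 2.100.

λ̂_MAP = 2.100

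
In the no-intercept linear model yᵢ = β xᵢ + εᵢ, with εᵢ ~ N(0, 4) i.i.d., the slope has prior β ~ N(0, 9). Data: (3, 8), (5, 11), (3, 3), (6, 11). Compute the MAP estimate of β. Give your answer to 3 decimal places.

β̂_MAP = 1.938

log p(β | y) = −Σ(yᵢ − βxᵢ)²/(2·4) − β²/(2·9) + const.
Setting the derivative to zero: Σxᵢ(yᵢ − βxᵢ)/4 − β/9 = 0, so β = Σxᵢyᵢ / (Σxᵢ² + σ²/τ²).
Σxᵢyᵢ = 3·8 + 5·11 + 3·3 + 6·11 = 154; Σxᵢ² = 79; σ²/τ² = 4/9.
β̂_MAP = 154 / (79 + 4/9) = 154/(715/9) = 126/65 ≈ 1.938.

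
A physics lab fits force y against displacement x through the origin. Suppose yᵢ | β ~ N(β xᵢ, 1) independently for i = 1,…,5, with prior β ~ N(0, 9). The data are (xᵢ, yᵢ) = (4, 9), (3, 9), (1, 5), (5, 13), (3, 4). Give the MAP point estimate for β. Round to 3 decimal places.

log p(β | y) = −Σ(yᵢ − βxᵢ)²/(2·1) − β²/(2·9) + const.
Setting the derivative to zero: Σxᵢ(yᵢ − βxᵢ)/1 − β/9 = 0, so β = Σxᵢyᵢ / (Σxᵢ² + σ²/τ²).
Σxᵢyᵢ = 4·9 + 3·9 + 1·5 + 5·13 + 3·4 = 145; Σxᵢ² = 60; σ²/τ² = 1/9.
β̂_MAP = 145 / (60 + 1/9) = 145/(541/9) = 1305/541 ≈ 2.412.

β̂_MAP = 2.412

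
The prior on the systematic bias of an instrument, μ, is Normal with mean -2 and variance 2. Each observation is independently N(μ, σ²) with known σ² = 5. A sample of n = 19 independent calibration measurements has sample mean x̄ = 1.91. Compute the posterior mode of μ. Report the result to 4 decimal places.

μ̂_MAP = 1.4553

n = 19, x̄ = 1.91.
For a Normal prior and Normal likelihood with known variance, the posterior is Normal; its mode equals its mean, the precision-weighted average.
Prior precision 1/σ₀² = 1/2 = 0.5; data precision n/σ² = 19/5 = 3.8.
μ̂ = (0.5·(-2) + 3.8·1.91) / (0.5 + 3.8) = 6.258/4.3 = 3129/2150 ≈ 1.4553.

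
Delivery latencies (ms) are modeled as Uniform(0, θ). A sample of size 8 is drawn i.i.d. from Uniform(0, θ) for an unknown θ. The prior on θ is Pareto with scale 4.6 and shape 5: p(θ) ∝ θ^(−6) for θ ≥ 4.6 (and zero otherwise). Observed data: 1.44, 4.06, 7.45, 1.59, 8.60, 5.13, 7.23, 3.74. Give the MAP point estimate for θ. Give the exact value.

θ̂_MAP = 8.60

The Uniform(0, θ) likelihood is θ^(−n) for θ ≥ max(xᵢ), zero otherwise. Here max(xᵢ) = 8.60.
Posterior ∝ θ^(−6) · θ^(−8) = θ^(−14) on θ ≥ max(4.6, 8.60) = 8.60.
This density is strictly decreasing in θ, so the posterior mode lies at the lower boundary of the support.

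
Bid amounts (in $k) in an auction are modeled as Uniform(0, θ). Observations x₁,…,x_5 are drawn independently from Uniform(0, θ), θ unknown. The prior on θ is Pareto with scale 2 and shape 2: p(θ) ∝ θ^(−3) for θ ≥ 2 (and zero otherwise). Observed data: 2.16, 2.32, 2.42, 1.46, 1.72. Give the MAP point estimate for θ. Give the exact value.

θ̂_MAP = 2.42

The Uniform(0, θ) likelihood is θ^(−n) for θ ≥ max(xᵢ), zero otherwise. Here max(xᵢ) = 2.42.
Posterior ∝ θ^(−3) · θ^(−5) = θ^(−8) on θ ≥ max(2, 2.42) = 2.42.
This density is strictly decreasing in θ, so the posterior mode lies at the lower boundary of the support.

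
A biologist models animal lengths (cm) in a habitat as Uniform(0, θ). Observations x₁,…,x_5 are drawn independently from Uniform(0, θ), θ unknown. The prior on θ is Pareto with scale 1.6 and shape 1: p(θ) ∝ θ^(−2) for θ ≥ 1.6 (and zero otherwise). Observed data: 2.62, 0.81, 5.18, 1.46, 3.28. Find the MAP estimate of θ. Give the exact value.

θ̂_MAP = 5.18

The Uniform(0, θ) likelihood is θ^(−n) for θ ≥ max(xᵢ), zero otherwise. Here max(xᵢ) = 5.18.
Posterior ∝ θ^(−2) · θ^(−5) = θ^(−7) on θ ≥ max(1.6, 5.18) = 5.18.
This density is strictly decreasing in θ, so the posterior mode lies at the lower boundary of the support.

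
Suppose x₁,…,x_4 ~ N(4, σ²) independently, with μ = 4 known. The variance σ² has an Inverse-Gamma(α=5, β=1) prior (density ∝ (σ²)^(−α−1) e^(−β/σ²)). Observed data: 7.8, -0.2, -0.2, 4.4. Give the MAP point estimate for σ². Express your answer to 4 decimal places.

σ̂²_MAP = 3.2425

Sum of squared deviations about the known mean: SS = (7.8−4)² + (-0.2−4)² + (-0.2−4)² + (4.4−4)² = 49.88.
The Normal likelihood contributes (σ²)^(−n/2) exp(−SS/(2σ²)), so the posterior is Inverse-Gamma(α + n/2, β + SS/2) = Inverse-Gamma(7, 25.94).
The mode of Inverse-Gamma(a, b) is b/(a+1) = 25.94/8 ≈ 3.2425.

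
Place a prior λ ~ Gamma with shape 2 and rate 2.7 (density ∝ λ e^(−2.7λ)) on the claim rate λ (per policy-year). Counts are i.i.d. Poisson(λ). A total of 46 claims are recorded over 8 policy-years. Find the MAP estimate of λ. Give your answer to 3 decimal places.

Σxᵢ = 46, n = 8.
Posterior ∝ λe^(−2.7λ) · λ^46e^(−8λ) = λ^47e^(−10.7λ), i.e. Gamma(shape=48, rate=10.7).
The mode of a Gamma(a, b) with a ≥ 1 (shape–rate) is (a−1)/b = 47/10.7 ≈ 4.393.

λ̂_MAP = 4.393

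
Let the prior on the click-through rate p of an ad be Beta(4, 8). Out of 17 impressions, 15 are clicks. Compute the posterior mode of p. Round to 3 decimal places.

p̂_MAP = 0.667

Prior: Beta(4, 8).
Data: 15 successes in 17 trials. The binomial likelihood contributes p^15(1−p)^2, so the posterior is Beta(4+15, 8+2) = Beta(19, 10).
For Beta(a, b) with a, b > 1 the mode is (a−1)/(a+b−2) = 18/27 ≈ 0.667.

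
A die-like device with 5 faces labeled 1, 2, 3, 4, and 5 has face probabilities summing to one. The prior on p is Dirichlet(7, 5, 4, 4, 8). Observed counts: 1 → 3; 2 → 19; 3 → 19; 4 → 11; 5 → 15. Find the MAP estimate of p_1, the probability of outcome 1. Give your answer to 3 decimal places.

The posterior is Dirichlet(αᵢ + nᵢ) = Dirichlet(10, 24, 23, 15, 23).
For a Dirichlet(a₁,…,a_K) with all aᵢ > 1, the mode has j-th component (aⱼ − 1)/(Σaᵢ − K).
Here Σaᵢ = 95 and K = 5, so p_1 = (10 − 1)/(95 − 5) = 9/90 ≈ 0.100.

MAP estimate: 0.100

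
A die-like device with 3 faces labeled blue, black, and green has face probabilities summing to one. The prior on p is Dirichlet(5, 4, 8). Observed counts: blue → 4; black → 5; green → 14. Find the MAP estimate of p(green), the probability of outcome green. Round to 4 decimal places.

MAP estimate of p(green) = 0.5676

The posterior is Dirichlet(αᵢ + nᵢ) = Dirichlet(9, 9, 22).
For a Dirichlet(a₁,…,a_K) with all aᵢ > 1, the mode has j-th component (aⱼ − 1)/(Σaᵢ − K).
Here Σaᵢ = 40 and K = 3, so p(green) = (22 − 1)/(40 − 3) = 21/37 ≈ 0.5676.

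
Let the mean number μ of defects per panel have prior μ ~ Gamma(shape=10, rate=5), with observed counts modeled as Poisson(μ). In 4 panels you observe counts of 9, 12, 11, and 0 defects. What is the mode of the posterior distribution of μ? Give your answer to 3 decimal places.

μ̂_MAP = 4.556

Σxᵢ = 9+12+11+0 = 32, with n = 4.
Posterior ∝ μ^9e^(−5μ) · μ^32e^(−4μ) = μ^41e^(−9μ), i.e. Gamma(shape=42, rate=9).
The mode of a Gamma(a, b) with a ≥ 1 (shape–rate) is (a−1)/b = 41/9 ≈ 4.556.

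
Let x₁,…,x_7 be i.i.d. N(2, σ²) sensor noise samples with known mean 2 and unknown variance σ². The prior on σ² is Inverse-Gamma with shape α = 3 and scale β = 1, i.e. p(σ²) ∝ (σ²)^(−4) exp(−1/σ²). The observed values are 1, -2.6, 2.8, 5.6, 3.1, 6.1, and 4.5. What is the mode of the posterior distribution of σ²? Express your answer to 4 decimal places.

Sum of squared deviations about the known mean: SS = (1−2)² + (-2.6−2)² + (2.8−2)² + (5.6−2)² + (3.1−2)² + (6.1−2)² + (4.5−2)² = 60.03.
The Normal likelihood contributes (σ²)^(−n/2) exp(−SS/(2σ²)), so the posterior is Inverse-Gamma(α + n/2, β + SS/2) = Inverse-Gamma(6.5, 31.015).
The mode of Inverse-Gamma(a, b) is b/(a+1) = 31.015/7.5 ≈ 4.1353.

σ̂²_MAP = 4.1353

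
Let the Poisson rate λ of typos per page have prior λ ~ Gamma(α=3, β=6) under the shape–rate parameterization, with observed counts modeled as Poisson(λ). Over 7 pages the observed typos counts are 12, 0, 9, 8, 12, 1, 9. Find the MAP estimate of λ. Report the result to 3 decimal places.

Σxᵢ = 12+0+9+8+12+1+9 = 51, with n = 7.
Posterior ∝ λ^2e^(−6λ) · λ^51e^(−7λ) = λ^53e^(−13λ), i.e. Gamma(shape=54, rate=13).
The mode of a Gamma(a, b) with a ≥ 1 (shape–rate) is (a−1)/b = 53/13 ≈ 4.077.

λ̂_MAP = 4.077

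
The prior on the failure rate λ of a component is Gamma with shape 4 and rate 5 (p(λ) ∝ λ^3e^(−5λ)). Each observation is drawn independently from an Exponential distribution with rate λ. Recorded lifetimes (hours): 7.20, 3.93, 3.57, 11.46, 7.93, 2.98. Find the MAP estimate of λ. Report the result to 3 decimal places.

The Exponential(rate=λ) likelihood is ∝ λ^n e^(−λΣtᵢ). Here n = 6 and Σtᵢ = 7.20 + 3.93 + 3.57 + 11.46 + 7.93 + 2.98 = 37.07.
Posterior ∝ λ^3e^(−5λ) · λ^6e^(−37.07λ) = λ^9e^(−42.07λ), i.e. Gamma(10, 42.07).
Mode = (a−1)/b = 9/42.07 ≈ 0.214.

λ̂_MAP = 0.214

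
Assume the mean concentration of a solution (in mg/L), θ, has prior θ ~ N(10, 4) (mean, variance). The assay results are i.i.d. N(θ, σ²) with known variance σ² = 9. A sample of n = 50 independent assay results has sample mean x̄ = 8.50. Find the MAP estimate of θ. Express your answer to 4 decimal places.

θ̂_MAP = 8.5646

n = 50, x̄ = 8.50.
For a Normal prior and Normal likelihood with known variance, the posterior is Normal; its mode equals its mean, the precision-weighted average.
Prior precision 1/σ₀² = 1/4 = 0.25; data precision n/σ² = 50/9.
θ̂ = (0.25·10 + (50/9)·8.5) / (0.25 + 50/9) = (895/18)/(209/36) = 1790/209 ≈ 8.5646.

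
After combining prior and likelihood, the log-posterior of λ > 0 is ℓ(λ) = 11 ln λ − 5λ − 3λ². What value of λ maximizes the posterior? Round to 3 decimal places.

λ̂_MAP = 1.000

ℓ'(λ) = 11/λ − 5 − 6λ. Setting this to zero and multiplying by λ: 6λ² + 5λ − 11 = 0.
λ = (−5 + √(5² + 4·6·11)) / (2·6) = (−5 + √289) / 12 = (−5 + 17)/12 = 1.
ℓ''(λ) = −11/λ² − 6 < 0, confirming a maximum.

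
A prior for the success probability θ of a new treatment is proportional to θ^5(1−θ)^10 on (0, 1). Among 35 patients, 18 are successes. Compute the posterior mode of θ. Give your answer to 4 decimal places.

θ̂_MAP = 0.4600

The prior density ∝ θ^5(1−θ)^10 is the kernel of Beta(6, 11).
Data: 18 successes in 35 trials. The binomial likelihood contributes θ^18(1−θ)^17, so the posterior is Beta(6+18, 11+17) = Beta(24, 28).
For Beta(a, b) with a, b > 1 the mode is (a−1)/(a+b−2) = 23/50 ≈ 0.4600.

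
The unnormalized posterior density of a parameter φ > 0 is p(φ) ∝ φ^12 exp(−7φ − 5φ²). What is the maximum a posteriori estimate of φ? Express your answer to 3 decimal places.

ℓ'(φ) = 12/φ − 7 − 10φ. Setting this to zero and multiplying by φ: 10φ² + 7φ − 12 = 0.
φ = (−7 + √(7² + 4·10·12)) / (2·10) = (−7 + √529) / 20 = (−7 + 23)/20 = 4/5.
ℓ''(φ) = −12/φ² − 10 < 0, confirming a maximum.

φ̂_MAP = 0.800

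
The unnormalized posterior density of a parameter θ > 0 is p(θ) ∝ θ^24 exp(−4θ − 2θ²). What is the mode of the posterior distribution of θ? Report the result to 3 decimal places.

ℓ'(θ) = 24/θ − 4 − 4θ. Setting this to zero and multiplying by θ: 4θ² + 4θ − 24 = 0.
θ = (−4 + √(4² + 4·4·24)) / (2·4) = (−4 + √400) / 8 = (−4 + 20)/8 = 2.
ℓ''(θ) = −24/θ² − 4 < 0, confirming a maximum.

θ̂_MAP = 2.000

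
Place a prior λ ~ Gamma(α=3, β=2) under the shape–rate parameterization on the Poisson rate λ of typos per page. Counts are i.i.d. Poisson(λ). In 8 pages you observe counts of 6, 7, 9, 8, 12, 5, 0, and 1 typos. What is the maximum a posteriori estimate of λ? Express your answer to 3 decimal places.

Σxᵢ = 6+7+9+8+12+5+0+1 = 48, with n = 8.
Posterior ∝ λ^2e^(−2λ) · λ^48e^(−8λ) = λ^50e^(−10λ), i.e. Gamma(shape=51, rate=10).
The mode of a Gamma(a, b) with a ≥ 1 (shape–rate) is (a−1)/b = 50/10 ≈ 5.000.

λ̂_MAP = 5.000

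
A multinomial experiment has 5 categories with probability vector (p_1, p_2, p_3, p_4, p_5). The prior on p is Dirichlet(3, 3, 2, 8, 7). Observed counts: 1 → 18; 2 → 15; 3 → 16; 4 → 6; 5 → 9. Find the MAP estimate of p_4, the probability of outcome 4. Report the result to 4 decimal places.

MAP estimate: 0.1585

The posterior is Dirichlet(αᵢ + nᵢ) = Dirichlet(21, 18, 18, 14, 16).
For a Dirichlet(a₁,…,a_K) with all aᵢ > 1, the mode has j-th component (aⱼ − 1)/(Σaᵢ − K).
Here Σaᵢ = 87 and K = 5, so p_4 = (14 − 1)/(87 − 5) = 13/82 ≈ 0.1585.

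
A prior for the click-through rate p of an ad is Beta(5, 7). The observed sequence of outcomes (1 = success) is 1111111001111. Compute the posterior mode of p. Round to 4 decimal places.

Prior: Beta(5, 7).
Data: 11 successes in 13 trials (from the sequence). The binomial likelihood contributes p^11(1−p)^2, so the posterior is Beta(5+11, 7+2) = Beta(16, 9).
For Beta(a, b) with a, b > 1 the mode is (a−1)/(a+b−2) = 15/23 ≈ 0.6522.

p̂_MAP = 0.6522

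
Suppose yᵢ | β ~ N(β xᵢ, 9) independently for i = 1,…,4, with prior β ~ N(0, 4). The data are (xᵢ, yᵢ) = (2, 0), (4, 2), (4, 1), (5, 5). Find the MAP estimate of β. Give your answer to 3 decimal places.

β̂_MAP = 0.585

log p(β | y) = −Σ(yᵢ − βxᵢ)²/(2·9) − β²/(2·4) + const.
Setting the derivative to zero: Σxᵢ(yᵢ − βxᵢ)/9 − β/4 = 0, so β = Σxᵢyᵢ / (Σxᵢ² + σ²/τ²).
Σxᵢyᵢ = 2·0 + 4·2 + 4·1 + 5·5 = 37; Σxᵢ² = 61; σ²/τ² = 2.25.
β̂_MAP = 37 / (61 + 2.25) = 37/63.25 ≈ 0.585.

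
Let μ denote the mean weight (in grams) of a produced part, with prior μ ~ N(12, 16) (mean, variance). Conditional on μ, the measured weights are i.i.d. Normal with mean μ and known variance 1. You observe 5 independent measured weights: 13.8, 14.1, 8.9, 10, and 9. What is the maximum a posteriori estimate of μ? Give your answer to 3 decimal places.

n = 5; x̄ = (13.8 + 14.1 + 8.9 + 10 + 9)/5 = 55.8/5 = 11.16.
For a Normal prior and Normal likelihood with known variance, the posterior is Normal; its mode equals its mean, the precision-weighted average.
Prior precision 1/σ₀² = 1/16 = 0.0625; data precision n/σ² = 5/1 = 5.
μ̂ = (0.0625·12 + 5·11.16) / (0.0625 + 5) = 56.55/5.0625 = 1508/135 ≈ 11.170.

μ̂_MAP = 11.170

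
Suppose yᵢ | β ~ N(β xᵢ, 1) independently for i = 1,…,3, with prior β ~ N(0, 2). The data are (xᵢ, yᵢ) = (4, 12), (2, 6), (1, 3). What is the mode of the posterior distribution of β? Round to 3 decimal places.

log p(β | y) = −Σ(yᵢ − βxᵢ)²/(2·1) − β²/(2·2) + const.
Setting the derivative to zero: Σxᵢ(yᵢ − βxᵢ)/1 − β/2 = 0, so β = Σxᵢyᵢ / (Σxᵢ² + σ²/τ²).
Σxᵢyᵢ = 4·12 + 2·6 + 1·3 = 63; Σxᵢ² = 21; σ²/τ² = 0.5.
β̂_MAP = 63 / (21 + 0.5) = 63/21.5 ≈ 2.930.

β̂_MAP = 2.930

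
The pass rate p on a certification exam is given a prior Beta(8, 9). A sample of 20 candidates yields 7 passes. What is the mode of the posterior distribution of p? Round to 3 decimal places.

Prior: Beta(8, 9).
Data: 7 successes in 20 trials. The binomial likelihood contributes p^7(1−p)^13, so the posterior is Beta(8+7, 9+13) = Beta(15, 22).
For Beta(a, b) with a, b > 1 the mode is (a−1)/(a+b−2) = 14/35 ≈ 0.400.

p̂_MAP = 0.400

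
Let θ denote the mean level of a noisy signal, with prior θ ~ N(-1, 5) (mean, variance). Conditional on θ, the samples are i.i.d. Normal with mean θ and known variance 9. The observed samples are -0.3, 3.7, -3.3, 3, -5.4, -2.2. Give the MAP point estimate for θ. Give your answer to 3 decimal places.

n = 6; x̄ = ((-0.3) + 3.7 + (-3.3) + 3 + (-5.4) + (-2.2))/6 = -4.5/6 = -0.75.
For a Normal prior and Normal likelihood with known variance, the posterior is Normal; its mode equals its mean, the precision-weighted average.
Prior precision 1/σ₀² = 1/5 = 0.2; data precision n/σ² = 6/9 = 2/3.
θ̂ = (0.2·(-1) + (2/3)·(-0.75)) / (0.2 + 2/3) = (-0.7)/(13/15) = -21/26 ≈ -0.808.

θ̂_MAP = -0.808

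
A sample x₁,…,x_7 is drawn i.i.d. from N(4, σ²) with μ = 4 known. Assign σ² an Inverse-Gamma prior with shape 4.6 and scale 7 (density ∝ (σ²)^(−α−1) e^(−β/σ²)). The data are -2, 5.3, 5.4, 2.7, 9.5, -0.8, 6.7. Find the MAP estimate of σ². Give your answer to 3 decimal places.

σ̂²_MAP = 6.369

Sum of squared deviations about the known mean: SS = (-2−4)² + (5.3−4)² + (5.4−4)² + (2.7−4)² + (9.5−4)² + (-0.8−4)² + (6.7−4)² = 101.92.
The Normal likelihood contributes (σ²)^(−n/2) exp(−SS/(2σ²)), so the posterior is Inverse-Gamma(α + n/2, β + SS/2) = Inverse-Gamma(8.1, 57.96).
The mode of Inverse-Gamma(a, b) is b/(a+1) = 57.96/9.1 ≈ 6.369.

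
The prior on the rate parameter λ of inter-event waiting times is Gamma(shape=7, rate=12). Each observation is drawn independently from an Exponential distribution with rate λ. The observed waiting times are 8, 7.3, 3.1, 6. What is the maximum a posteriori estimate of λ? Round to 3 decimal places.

λ̂_MAP = 0.275

The Exponential(rate=λ) likelihood is ∝ λ^n e^(−λΣtᵢ). Here n = 4 and Σtᵢ = 8 + 7.3 + 3.1 + 6 = 24.4.
Posterior ∝ λ^6e^(−12λ) · λ^4e^(−24.4λ) = λ^10e^(−36.4λ), i.e. Gamma(11, 36.4).
Mode = (a−1)/b = 10/36.4 ≈ 0.275.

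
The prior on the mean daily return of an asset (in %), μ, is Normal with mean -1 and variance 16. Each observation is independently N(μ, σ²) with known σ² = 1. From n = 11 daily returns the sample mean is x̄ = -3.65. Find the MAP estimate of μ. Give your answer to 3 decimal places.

μ̂_MAP = -3.635

n = 11, x̄ = -3.65.
For a Normal prior and Normal likelihood with known variance, the posterior is Normal; its mode equals its mean, the precision-weighted average.
Prior precision 1/σ₀² = 1/16 = 0.0625; data precision n/σ² = 11/1 = 11.
μ̂ = (0.0625·(-1) + 11·(-3.65)) / (0.0625 + 11) = (-40.2125)/11.0625 = -3217/885 ≈ -3.635.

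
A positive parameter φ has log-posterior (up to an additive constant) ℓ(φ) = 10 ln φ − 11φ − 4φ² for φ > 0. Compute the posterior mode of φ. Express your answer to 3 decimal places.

φ̂_MAP = 0.625

ℓ'(φ) = 10/φ − 11 − 8φ. Setting this to zero and multiplying by φ: 8φ² + 11φ − 10 = 0.
φ = (−11 + √(11² + 4·8·10)) / (2·8) = (−11 + √441) / 16 = (−11 + 21)/16 = 5/8.
ℓ''(φ) = −10/φ² − 8 < 0, confirming a maximum.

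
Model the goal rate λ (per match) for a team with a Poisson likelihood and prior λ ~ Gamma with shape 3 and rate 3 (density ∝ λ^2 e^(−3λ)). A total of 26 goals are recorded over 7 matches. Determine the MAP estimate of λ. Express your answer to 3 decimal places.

λ̂_MAP = 2.800

Σxᵢ = 26, n = 7.
Posterior ∝ λ^2e^(−3λ) · λ^26e^(−7λ) = λ^28e^(−10λ), i.e. Gamma(shape=29, rate=10).
The mode of a Gamma(a, b) with a ≥ 1 (shape–rate) is (a−1)/b = 28/10 ≈ 2.800.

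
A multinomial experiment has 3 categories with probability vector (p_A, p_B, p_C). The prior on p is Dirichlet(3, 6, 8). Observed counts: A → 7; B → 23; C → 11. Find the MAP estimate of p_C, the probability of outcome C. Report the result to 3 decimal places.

The posterior is Dirichlet(αᵢ + nᵢ) = Dirichlet(10, 29, 19).
For a Dirichlet(a₁,…,a_K) with all aᵢ > 1, the mode has j-th component (aⱼ − 1)/(Σaᵢ − K).
Here Σaᵢ = 58 and K = 3, so p_C = (19 − 1)/(58 − 3) = 18/55 ≈ 0.327.

MAP estimate of p_C = 0.327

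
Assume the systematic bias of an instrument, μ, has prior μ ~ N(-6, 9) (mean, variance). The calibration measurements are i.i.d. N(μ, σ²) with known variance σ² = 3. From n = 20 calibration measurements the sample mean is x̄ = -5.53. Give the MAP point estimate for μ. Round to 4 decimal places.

μ̂_MAP = -5.5377

n = 20, x̄ = -5.53.
For a Normal prior and Normal likelihood with known variance, the posterior is Normal; its mode equals its mean, the precision-weighted average.
Prior precision 1/σ₀² = 1/9; data precision n/σ² = 20/3.
μ̂ = ((1/9)·(-6) + (20/3)·(-5.53)) / (1/9 + 20/3) = (-563/15)/(61/9) = -1689/305 ≈ -5.5377.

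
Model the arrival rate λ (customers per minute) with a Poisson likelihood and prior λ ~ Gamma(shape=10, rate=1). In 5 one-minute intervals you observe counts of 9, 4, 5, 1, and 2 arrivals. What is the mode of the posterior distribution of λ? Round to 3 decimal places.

Σxᵢ = 9+4+5+1+2 = 21, with n = 5.
Posterior ∝ λ^9e^(−1λ) · λ^21e^(−5λ) = λ^30e^(−6λ), i.e. Gamma(shape=31, rate=6).
The mode of a Gamma(a, b) with a ≥ 1 (shape–rate) is (a−1)/b = 30/6 ≈ 5.000.

λ̂_MAP = 5.000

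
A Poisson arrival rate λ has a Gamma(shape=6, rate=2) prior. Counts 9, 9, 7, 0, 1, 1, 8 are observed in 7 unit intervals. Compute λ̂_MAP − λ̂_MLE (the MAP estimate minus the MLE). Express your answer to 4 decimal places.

MAP − MLE = -0.5556

Σxᵢ = 35. Posterior is Gamma(41, 9); MAP = (41−1)/9 = 40/9 ≈ 4.44444.
MLE = x̄ = 35/7 ≈ 5.00000.
Difference = 40/9 − 35/7 = -5/9 ≈ -0.5556.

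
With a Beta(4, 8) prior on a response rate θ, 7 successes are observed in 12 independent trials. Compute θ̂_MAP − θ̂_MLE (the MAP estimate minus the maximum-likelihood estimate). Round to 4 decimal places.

Posterior is Beta(11, 13); MAP = (11−1)/(24−2) = 10/22 ≈ 0.45455.
MLE ignores the prior: θ̂_MLE = k/n = 7/12 ≈ 0.58333.
Difference = 10/22 − 7/12 = -17/132 ≈ -0.1288.

MAP − MLE = -0.1288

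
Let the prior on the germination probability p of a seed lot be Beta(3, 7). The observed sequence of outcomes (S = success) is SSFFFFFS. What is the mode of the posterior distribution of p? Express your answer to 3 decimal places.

Prior: Beta(3, 7).
Data: 3 successes in 8 trials (from the sequence). The binomial likelihood contributes p^3(1−p)^5, so the posterior is Beta(3+3, 7+5) = Beta(6, 12).
For Beta(a, b) with a, b > 1 the mode is (a−1)/(a+b−2) = 5/16 ≈ 0.313.

p̂_MAP = 0.313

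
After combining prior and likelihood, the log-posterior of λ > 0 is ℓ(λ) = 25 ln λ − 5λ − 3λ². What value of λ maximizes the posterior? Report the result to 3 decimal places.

ℓ'(λ) = 25/λ − 5 − 6λ. Setting this to zero and multiplying by λ: 6λ² + 5λ − 25 = 0.
λ = (−5 + √(5² + 4·6·25)) / (2·6) = (−5 + √625) / 12 = (−5 + 25)/12 = 5/3.
ℓ''(λ) = −25/λ² − 6 < 0, confirming a maximum.

λ̂_MAP = 1.667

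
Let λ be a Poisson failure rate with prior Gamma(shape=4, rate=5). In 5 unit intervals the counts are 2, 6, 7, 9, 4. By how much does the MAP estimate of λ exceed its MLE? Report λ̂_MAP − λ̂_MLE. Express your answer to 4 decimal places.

MAP − MLE = -2.5000

Σxᵢ = 28. Posterior is Gamma(32, 10); MAP = (32−1)/10 = 31/10 ≈ 3.10000.
MLE = x̄ = 28/5 ≈ 5.60000.
Difference = 31/10 − 28/5 = -5/2 ≈ -2.5000.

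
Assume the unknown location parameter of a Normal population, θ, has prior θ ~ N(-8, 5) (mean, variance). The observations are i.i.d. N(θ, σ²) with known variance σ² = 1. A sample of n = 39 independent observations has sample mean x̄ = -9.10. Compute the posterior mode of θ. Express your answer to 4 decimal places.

θ̂_MAP = -9.0944

n = 39, x̄ = -9.10.
For a Normal prior and Normal likelihood with known variance, the posterior is Normal; its mode equals its mean, the precision-weighted average.
Prior precision 1/σ₀² = 1/5 = 0.2; data precision n/σ² = 39/1 = 39.
θ̂ = (0.2·(-8) + 39·(-9.1)) / (0.2 + 39) = (-356.5)/39.2 = -3565/392 ≈ -9.0944.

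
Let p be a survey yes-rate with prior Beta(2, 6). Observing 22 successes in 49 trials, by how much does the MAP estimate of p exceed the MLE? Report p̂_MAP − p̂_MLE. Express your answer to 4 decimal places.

Posterior is Beta(24, 33); MAP = (24−1)/(57−2) = 23/55 ≈ 0.41818.
MLE ignores the prior: p̂_MLE = k/n = 22/49 ≈ 0.44898.
Difference = 23/55 − 22/49 = -83/2695 ≈ -0.0308.

MAP − MLE = -0.0308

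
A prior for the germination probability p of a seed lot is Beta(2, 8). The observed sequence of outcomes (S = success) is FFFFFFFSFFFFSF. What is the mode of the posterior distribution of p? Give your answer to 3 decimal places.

Prior: Beta(2, 8).
Data: 2 successes in 14 trials (from the sequence). The binomial likelihood contributes p^2(1−p)^12, so the posterior is Beta(2+2, 8+12) = Beta(4, 20).
For Beta(a, b) with a, b > 1 the mode is (a−1)/(a+b−2) = 3/22 ≈ 0.136.

p̂_MAP = 0.136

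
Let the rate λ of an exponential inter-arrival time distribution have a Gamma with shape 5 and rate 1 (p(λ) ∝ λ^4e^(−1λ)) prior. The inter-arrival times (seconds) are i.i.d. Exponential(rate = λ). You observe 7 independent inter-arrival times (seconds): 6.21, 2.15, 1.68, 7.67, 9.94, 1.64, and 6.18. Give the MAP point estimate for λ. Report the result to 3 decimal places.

The Exponential(rate=λ) likelihood is ∝ λ^n e^(−λΣtᵢ). Here n = 7 and Σtᵢ = 6.21 + 2.15 + 1.68 + 7.67 + 9.94 + 1.64 + 6.18 = 35.47.
Posterior ∝ λ^4e^(−1λ) · λ^7e^(−35.47λ) = λ^11e^(−36.47λ), i.e. Gamma(12, 36.47).
Mode = (a−1)/b = 11/36.47 ≈ 0.302.

λ̂_MAP = 0.302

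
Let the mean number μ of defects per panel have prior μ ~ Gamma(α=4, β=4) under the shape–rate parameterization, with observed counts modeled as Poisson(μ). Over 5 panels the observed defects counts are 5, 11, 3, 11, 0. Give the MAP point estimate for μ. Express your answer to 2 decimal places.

μ̂_MAP = 3.67

Σxᵢ = 5+11+3+11+0 = 30, with n = 5.
Posterior ∝ μ^3e^(−4μ) · μ^30e^(−5μ) = μ^33e^(−9μ), i.e. Gamma(shape=34, rate=9).
The mode of a Gamma(a, b) with a ≥ 1 (shape–rate) is (a−1)/b = 33/9 ≈ 3.67.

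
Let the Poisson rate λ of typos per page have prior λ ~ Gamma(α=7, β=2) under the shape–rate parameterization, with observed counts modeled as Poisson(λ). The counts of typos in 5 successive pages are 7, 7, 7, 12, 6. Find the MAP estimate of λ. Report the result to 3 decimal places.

λ̂_MAP = 6.429

Σxᵢ = 7+7+7+12+6 = 39, with n = 5.
Posterior ∝ λ^6e^(−2λ) · λ^39e^(−5λ) = λ^45e^(−7λ), i.e. Gamma(shape=46, rate=7).
The mode of a Gamma(a, b) with a ≥ 1 (shape–rate) is (a−1)/b = 45/7 ≈ 6.429.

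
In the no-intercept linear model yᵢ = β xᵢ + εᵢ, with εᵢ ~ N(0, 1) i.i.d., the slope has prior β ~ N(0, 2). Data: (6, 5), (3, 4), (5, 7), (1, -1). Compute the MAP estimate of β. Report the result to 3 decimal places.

β̂_MAP = 1.063

log p(β | y) = −Σ(yᵢ − βxᵢ)²/(2·1) − β²/(2·2) + const.
Setting the derivative to zero: Σxᵢ(yᵢ − βxᵢ)/1 − β/2 = 0, so β = Σxᵢyᵢ / (Σxᵢ² + σ²/τ²).
Σxᵢyᵢ = 6·5 + 3·4 + 5·7 + 1·(-1) = 76; Σxᵢ² = 71; σ²/τ² = 0.5.
β̂_MAP = 76 / (71 + 0.5) = 76/71.5 ≈ 1.063.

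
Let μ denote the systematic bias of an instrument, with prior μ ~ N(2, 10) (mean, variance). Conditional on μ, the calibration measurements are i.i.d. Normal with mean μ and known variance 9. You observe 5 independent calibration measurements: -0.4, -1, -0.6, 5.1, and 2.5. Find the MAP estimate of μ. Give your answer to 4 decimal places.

n = 5; x̄ = ((-0.4) + (-1) + (-0.6) + 5.1 + 2.5)/5 = 5.6/5 = 1.12.
For a Normal prior and Normal likelihood with known variance, the posterior is Normal; its mode equals its mean, the precision-weighted average.
Prior precision 1/σ₀² = 1/10 = 0.1; data precision n/σ² = 5/9.
μ̂ = (0.1·2 + (5/9)·1.12) / (0.1 + 5/9) = (37/45)/(59/90) = 74/59 ≈ 1.2542.

μ̂_MAP = 1.2542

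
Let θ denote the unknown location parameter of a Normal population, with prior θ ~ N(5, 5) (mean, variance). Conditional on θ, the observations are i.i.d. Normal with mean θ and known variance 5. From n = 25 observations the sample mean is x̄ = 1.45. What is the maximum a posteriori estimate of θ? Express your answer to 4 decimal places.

n = 25, x̄ = 1.45.
For a Normal prior and Normal likelihood with known variance, the posterior is Normal; its mode equals its mean, the precision-weighted average.
Prior precision 1/σ₀² = 1/5 = 0.2; data precision n/σ² = 25/5 = 5.
θ̂ = (0.2·5 + 5·1.45) / (0.2 + 5) = 8.25/5.2 = 165/104 ≈ 1.5865.

θ̂_MAP = 1.5865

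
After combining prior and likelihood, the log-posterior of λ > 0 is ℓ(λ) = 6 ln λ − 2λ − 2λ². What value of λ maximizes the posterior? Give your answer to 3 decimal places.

λ̂_MAP = 1.000

ℓ'(λ) = 6/λ − 2 − 4λ. Setting this to zero and multiplying by λ: 4λ² + 2λ − 6 = 0.
λ = (−2 + √(2² + 4·4·6)) / (2·4) = (−2 + √100) / 8 = (−2 + 10)/8 = 1.
ℓ''(λ) = −6/λ² − 4 < 0, confirming a maximum.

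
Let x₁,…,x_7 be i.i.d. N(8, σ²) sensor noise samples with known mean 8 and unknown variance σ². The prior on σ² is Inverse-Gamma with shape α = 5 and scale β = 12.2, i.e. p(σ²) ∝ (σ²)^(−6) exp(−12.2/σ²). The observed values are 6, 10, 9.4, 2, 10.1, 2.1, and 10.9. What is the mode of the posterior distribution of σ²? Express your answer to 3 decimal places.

Sum of squared deviations about the known mean: SS = (6−8)² + (10−8)² + (9.4−8)² + (2−8)² + (10.1−8)² + (2.1−8)² + (10.9−8)² = 93.59.
The Normal likelihood contributes (σ²)^(−n/2) exp(−SS/(2σ²)), so the posterior is Inverse-Gamma(α + n/2, β + SS/2) = Inverse-Gamma(8.5, 58.995).
The mode of Inverse-Gamma(a, b) is b/(a+1) = 58.995/9.5 ≈ 6.210.

σ̂²_MAP = 6.210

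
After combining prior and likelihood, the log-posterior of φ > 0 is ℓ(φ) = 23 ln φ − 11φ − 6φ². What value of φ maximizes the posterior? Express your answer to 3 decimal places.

φ̂_MAP = 1.000

ℓ'(φ) = 23/φ − 11 − 12φ. Setting this to zero and multiplying by φ: 12φ² + 11φ − 23 = 0.
φ = (−11 + √(11² + 4·12·23)) / (2·12) = (−11 + √1225) / 24 = (−11 + 35)/24 = 1.
ℓ''(φ) = −23/φ² − 12 < 0, confirming a maximum.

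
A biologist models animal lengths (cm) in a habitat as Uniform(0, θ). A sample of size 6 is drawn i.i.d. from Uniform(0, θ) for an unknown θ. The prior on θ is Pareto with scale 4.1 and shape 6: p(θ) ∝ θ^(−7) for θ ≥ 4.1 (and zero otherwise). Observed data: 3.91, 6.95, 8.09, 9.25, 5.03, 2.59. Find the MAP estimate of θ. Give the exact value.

The Uniform(0, θ) likelihood is θ^(−n) for θ ≥ max(xᵢ), zero otherwise. Here max(xᵢ) = 9.25.
Posterior ∝ θ^(−7) · θ^(−6) = θ^(−13) on θ ≥ max(4.1, 9.25) = 9.25.
This density is strictly decreasing in θ, so the posterior mode lies at the lower boundary of the support.

θ̂_MAP = 9.25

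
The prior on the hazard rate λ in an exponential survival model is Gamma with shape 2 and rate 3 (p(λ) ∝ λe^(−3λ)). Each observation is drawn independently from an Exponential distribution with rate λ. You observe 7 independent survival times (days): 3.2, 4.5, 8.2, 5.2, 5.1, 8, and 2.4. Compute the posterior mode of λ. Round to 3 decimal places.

λ̂_MAP = 0.202

The Exponential(rate=λ) likelihood is ∝ λ^n e^(−λΣtᵢ). Here n = 7 and Σtᵢ = 3.2 + 4.5 + 8.2 + 5.2 + 5.1 + 8 + 2.4 = 36.6.
Posterior ∝ λe^(−3λ) · λ^7e^(−36.6λ) = λ^8e^(−39.6λ), i.e. Gamma(9, 39.6).
Mode = (a−1)/b = 8/39.6 ≈ 0.202.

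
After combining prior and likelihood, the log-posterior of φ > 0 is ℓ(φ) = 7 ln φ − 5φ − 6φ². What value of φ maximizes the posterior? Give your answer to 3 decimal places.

ℓ'(φ) = 7/φ − 5 − 12φ. Setting this to zero and multiplying by φ: 12φ² + 5φ − 7 = 0.
φ = (−5 + √(5² + 4·12·7)) / (2·12) = (−5 + √361) / 24 = (−5 + 19)/24 = 7/12.
ℓ''(φ) = −7/φ² − 12 < 0, confirming a maximum.

φ̂_MAP = 0.583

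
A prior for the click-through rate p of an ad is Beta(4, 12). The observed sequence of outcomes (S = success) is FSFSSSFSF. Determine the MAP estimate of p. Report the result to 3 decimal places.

p̂_MAP = 0.348

Prior: Beta(4, 12).
Data: 5 successes in 9 trials (from the sequence). The binomial likelihood contributes p^5(1−p)^4, so the posterior is Beta(4+5, 12+4) = Beta(9, 16).
For Beta(a, b) with a, b > 1 the mode is (a−1)/(a+b−2) = 8/23 ≈ 0.348.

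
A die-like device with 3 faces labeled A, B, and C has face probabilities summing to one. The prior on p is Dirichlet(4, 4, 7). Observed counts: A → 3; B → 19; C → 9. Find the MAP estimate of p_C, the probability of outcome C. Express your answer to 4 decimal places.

The posterior is Dirichlet(αᵢ + nᵢ) = Dirichlet(7, 23, 16).
For a Dirichlet(a₁,…,a_K) with all aᵢ > 1, the mode has j-th component (aⱼ − 1)/(Σaᵢ − K).
Here Σaᵢ = 46 and K = 3, so p_C = (16 − 1)/(46 − 3) = 15/43 ≈ 0.3488.

MAP estimate of p_C = 0.3488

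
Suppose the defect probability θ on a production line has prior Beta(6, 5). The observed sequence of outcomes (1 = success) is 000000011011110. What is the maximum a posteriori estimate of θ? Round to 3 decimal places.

Prior: Beta(6, 5).
Data: 6 successes in 15 trials (from the sequence). The binomial likelihood contributes θ^6(1−θ)^9, so the posterior is Beta(6+6, 5+9) = Beta(12, 14).
For Beta(a, b) with a, b > 1 the mode is (a−1)/(a+b−2) = 11/24 ≈ 0.458.

θ̂_MAP = 0.458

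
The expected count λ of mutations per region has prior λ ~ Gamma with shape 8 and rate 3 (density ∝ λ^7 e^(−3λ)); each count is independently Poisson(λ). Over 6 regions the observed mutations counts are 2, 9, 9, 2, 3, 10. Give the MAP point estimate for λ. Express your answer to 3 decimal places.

Σxᵢ = 2+9+9+2+3+10 = 35, with n = 6.
Posterior ∝ λ^7e^(−3λ) · λ^35e^(−6λ) = λ^42e^(−9λ), i.e. Gamma(shape=43, rate=9).
The mode of a Gamma(a, b) with a ≥ 1 (shape–rate) is (a−1)/b = 42/9 ≈ 4.667.

λ̂_MAP = 4.667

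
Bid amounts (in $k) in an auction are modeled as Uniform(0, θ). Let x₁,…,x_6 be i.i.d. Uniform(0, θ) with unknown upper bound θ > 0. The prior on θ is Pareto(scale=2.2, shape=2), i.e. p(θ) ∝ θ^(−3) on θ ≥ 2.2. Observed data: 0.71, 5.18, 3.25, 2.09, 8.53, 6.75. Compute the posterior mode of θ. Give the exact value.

The Uniform(0, θ) likelihood is θ^(−n) for θ ≥ max(xᵢ), zero otherwise. Here max(xᵢ) = 8.53.
Posterior ∝ θ^(−3) · θ^(−6) = θ^(−9) on θ ≥ max(2.2, 8.53) = 8.53.
This density is strictly decreasing in θ, so the posterior mode lies at the lower boundary of the support.

θ̂_MAP = 8.53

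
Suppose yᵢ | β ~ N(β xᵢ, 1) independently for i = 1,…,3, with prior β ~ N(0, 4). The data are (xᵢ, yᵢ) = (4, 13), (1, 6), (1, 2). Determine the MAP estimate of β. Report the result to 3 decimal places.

β̂_MAP = 3.288

log p(β | y) = −Σ(yᵢ − βxᵢ)²/(2·1) − β²/(2·4) + const.
Setting the derivative to zero: Σxᵢ(yᵢ − βxᵢ)/1 − β/4 = 0, so β = Σxᵢyᵢ / (Σxᵢ² + σ²/τ²).
Σxᵢyᵢ = 4·13 + 1·6 + 1·2 = 60; Σxᵢ² = 18; σ²/τ² = 0.25.
β̂_MAP = 60 / (18 + 0.25) = 60/18.25 ≈ 3.288.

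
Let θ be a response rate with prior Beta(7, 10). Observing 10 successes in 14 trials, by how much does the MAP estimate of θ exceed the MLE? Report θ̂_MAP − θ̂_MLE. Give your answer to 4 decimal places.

Posterior is Beta(17, 14); MAP = (17−1)/(31−2) = 16/29 ≈ 0.55172.
MLE ignores the prior: θ̂_MLE = k/n = 10/14 ≈ 0.71429.
Difference = 16/29 − 10/14 = -33/203 ≈ -0.1626.

MAP − MLE = -0.1626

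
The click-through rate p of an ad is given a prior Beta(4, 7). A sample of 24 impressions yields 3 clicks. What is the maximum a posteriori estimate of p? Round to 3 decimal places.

Prior: Beta(4, 7).
Data: 3 successes in 24 trials. The binomial likelihood contributes p^3(1−p)^21, so the posterior is Beta(4+3, 7+21) = Beta(7, 28).
For Beta(a, b) with a, b > 1 the mode is (a−1)/(a+b−2) = 6/33 ≈ 0.182.

p̂_MAP = 0.182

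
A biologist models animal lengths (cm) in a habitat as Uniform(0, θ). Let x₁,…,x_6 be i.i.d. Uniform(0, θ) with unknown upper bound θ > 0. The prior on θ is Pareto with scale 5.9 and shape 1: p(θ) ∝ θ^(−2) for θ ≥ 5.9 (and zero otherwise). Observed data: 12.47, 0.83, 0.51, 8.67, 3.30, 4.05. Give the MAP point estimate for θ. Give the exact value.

θ̂_MAP = 12.47

The Uniform(0, θ) likelihood is θ^(−n) for θ ≥ max(xᵢ), zero otherwise. Here max(xᵢ) = 12.47.
Posterior ∝ θ^(−2) · θ^(−6) = θ^(−8) on θ ≥ max(5.9, 12.47) = 12.47.
This density is strictly decreasing in θ, so the posterior mode lies at the lower boundary of the support.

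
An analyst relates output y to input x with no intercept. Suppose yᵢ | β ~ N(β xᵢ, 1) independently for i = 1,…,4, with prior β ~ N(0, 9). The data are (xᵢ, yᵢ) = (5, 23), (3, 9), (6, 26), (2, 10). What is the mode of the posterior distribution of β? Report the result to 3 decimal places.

β̂_MAP = 4.291

log p(β | y) = −Σ(yᵢ − βxᵢ)²/(2·1) − β²/(2·9) + const.
Setting the derivative to zero: Σxᵢ(yᵢ − βxᵢ)/1 − β/9 = 0, so β = Σxᵢyᵢ / (Σxᵢ² + σ²/τ²).
Σxᵢyᵢ = 5·23 + 3·9 + 6·26 + 2·10 = 318; Σxᵢ² = 74; σ²/τ² = 1/9.
β̂_MAP = 318 / (74 + 1/9) = 318/(667/9) = 2862/667 ≈ 4.291.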